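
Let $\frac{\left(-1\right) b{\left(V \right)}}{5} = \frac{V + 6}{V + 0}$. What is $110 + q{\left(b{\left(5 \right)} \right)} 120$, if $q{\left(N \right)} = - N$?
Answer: $1430$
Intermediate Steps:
$b{\left(V \right)} = - \frac{5 \left(6 + V\right)}{V}$ ($b{\left(V \right)} = - 5 \frac{V + 6}{V + 0} = - 5 \frac{6 + V}{V} = - \frac{5 \left(6 + V\right)}{V}$)
$110 + q{\left(b{\left(5 \right)} \right)} 120 = 110 + - (-5 - \frac{30}{5}) 120 = 110 + - (-5 - 6) 120 = 110 + \left(-1\right) \left(-11\right) 120 = 110 + 11 \cdot 120 = 110 + 1320 = 1430$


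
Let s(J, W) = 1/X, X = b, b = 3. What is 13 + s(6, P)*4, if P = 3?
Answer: 43/3 ≈ 14.333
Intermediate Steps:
X = 3
s(J, W) = 1/3
13 + s(6, P)*4 = 13 + (1/3)*4 = 13 + 4/3 = 43/3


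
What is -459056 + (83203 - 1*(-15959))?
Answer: -359894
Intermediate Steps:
-459056 + (83203 - 1*(-15959)) = -459056 + (83203 + 15959) = -459056 + 99162 = -359894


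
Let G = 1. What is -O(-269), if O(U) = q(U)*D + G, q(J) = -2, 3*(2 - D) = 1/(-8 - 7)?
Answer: 137/45 ≈ 3.0444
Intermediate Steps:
D = 91/45 (D = 2 - 1/(3*(-8 - 7)) = 2 - 1/3/(-15) = 2 - 1/3*(-1/15) = 2 + 1/45 = 91/45 ≈ 2.0222)
O(U) = -137/45 (O(U) = -2*91/45 + 1 = -182/45 + 1 = -137/45)
-O(-269) = -1*(-137/45) = 137/45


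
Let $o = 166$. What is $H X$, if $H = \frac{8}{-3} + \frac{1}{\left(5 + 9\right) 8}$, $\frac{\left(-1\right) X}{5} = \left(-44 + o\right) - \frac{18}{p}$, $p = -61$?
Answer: $\frac{8327225}{5124} \approx 1625.1$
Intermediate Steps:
$X = - \frac{37300}{61}$ ($X = - 5 \left(\left(-44 + 166\right) - \frac{18}{-61}\right) = - 5 \left(122 - - \frac{18}{61}\right) = - 5 \left(122 + \frac{18}{61}\right) = \left(-5\right) \frac{7460}{61} = - \frac{37300}{61} \approx -611.48$)
$H = - \frac{893}{336}$ ($H = 8 \left(- \frac{1}{3}\right) + \frac{1}{14} \cdot \frac{1}{8} = - \frac{8}{3} + \frac{1}{14} \cdot \frac{1}{8} = - \frac{8}{3} + \frac{1}{112} = - \frac{893}{336} \approx -2.6577$)
$H X = \left(- \frac{893}{336}\right) \left(- \frac{37300}{61}\right) = \frac{8327225}{5124}$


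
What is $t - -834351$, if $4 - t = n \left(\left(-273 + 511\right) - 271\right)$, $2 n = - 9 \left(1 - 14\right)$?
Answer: $\frac{1672571}{2} \approx 8.3629 \cdot 10^{5}$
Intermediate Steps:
$n = \frac{117}{2}$ ($n = \frac{\left(-9\right) \left(1 - 14\right)}{2} = \frac{\left(-9\right) \left(-13\right)}{2} = \frac{1}{2} \cdot 117 = \frac{117}{2} \approx 58.5$)
$t = \frac{3869}{2}$ ($t = 4 - \frac{117 \left(\left(-273 + 511\right) - 271\right)}{2} = 4 - \frac{117 \left(238 - 271\right)}{2} = 4 - \frac{117}{2} \left(-33\right) = 4 - - \frac{3861}{2} = 4 + \frac{3861}{2} = \frac{3869}{2} \approx 1934.5$)
$t - -834351 = \frac{3869}{2} - -834351 = \frac{3869}{2} + 834351 = \frac{1672571}{2}$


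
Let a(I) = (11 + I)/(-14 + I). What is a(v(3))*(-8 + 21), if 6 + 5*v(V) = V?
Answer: -676/73 ≈ -9.2603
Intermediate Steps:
v(V) = -6/5 + V/5
a(I) = (11 + I)/(-14 + I)
a(v(3))*(-8 + 21) = ((11 + (-6/5 + (⅕)*3))/(-14 + (-6/5 + (⅕)*3)))*(-8 + 21) = ((11 + (-6/5 + ⅗))/(-14 + (-6/5 + ⅗)))*13 = ((11 - ⅗)/(-14 - ⅗))*13 = ((52/5)/(-73/5))*13 = -5/73*52/5*13 = -52/73*13 = -676/73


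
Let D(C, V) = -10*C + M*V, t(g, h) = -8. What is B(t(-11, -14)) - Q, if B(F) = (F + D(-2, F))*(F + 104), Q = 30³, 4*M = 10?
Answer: -27768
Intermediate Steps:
M = 5/2 (M = (¼)*10 = 5/2 ≈ 2.5000)
D(C, V) = -10*C + 5*V/2
Q = 27000
B(F) = (20 + 7*F/2)*(104 + F) (B(F) = (F + (-10*(-2) + 5*F/2))*(F + 104) = (F + (20 + 5*F/2))*(104 + F) = (20 + 7*F/2)*(104 + F))
B(t(-11, -14)) - Q = (2080 + 384*(-8) + (7/2)*(-8)²) - 1*27000 = (2080 - 3072 + (7/2)*64) - 27000 = (2080 - 3072 + 224) - 27000 = -768 - 27000 = -27768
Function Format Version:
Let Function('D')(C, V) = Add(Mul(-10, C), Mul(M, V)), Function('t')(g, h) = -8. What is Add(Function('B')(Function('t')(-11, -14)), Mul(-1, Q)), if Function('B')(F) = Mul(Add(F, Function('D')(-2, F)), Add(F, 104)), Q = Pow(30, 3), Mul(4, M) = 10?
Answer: -27768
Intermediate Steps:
M = Rational(5, 2) (M = Mul(Rational(1, 4), 10) = Rational(5, 2) ≈ 2.5000)
Function('D')(C, V) = Add(Mul(-10, C), Mul(Rational(5, 2), V))
Q = 27000
Function('B')(F) = Mul(Add(20, Mul(Rational(7, 2), F)), Add(104, F)) (Function('B')(F) = Mul(Add(F, Add(Mul(-10, -2), Mul(Rational(5, 2), F))), Add(F, 104)) = Mul(Add(F, Add(20, Mul(Rational(5, 2), F))), Add(104, F)) = Mul(Add(20, Mul(Rational(7, 2), F)), Add(104, F)))
Add(Function('B')(Function('t')(-11, -14)), Mul(-1, Q)) = Add(Add(2080, Mul(384, -8), Mul(Rational(7, 2), Pow(-8, 2))), Mul(-1, 27000)) = Add(Add(2080, -3072, Mul(Rational(7, 2), 64)), -27000) = Add(Add(2080, -3072, 224), -27000) = Add(-768, -27000) = -27768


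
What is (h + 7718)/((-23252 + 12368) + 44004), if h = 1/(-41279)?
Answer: 106197107/455720160 ≈ 0.23303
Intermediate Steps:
h = -1/41279 ≈ -2.4225e-5
(h + 7718)/((-23252 + 12368) + 44004) = (-1/41279 + 7718)/((-23252 + 12368) + 44004) = 318591321/(41279*(-10884 + 44004)) = (318591321/41279)/33120 = (318591321/41279)*(1/33120) = 106197107/455720160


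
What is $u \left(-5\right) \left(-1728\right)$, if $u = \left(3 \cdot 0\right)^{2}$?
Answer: $0$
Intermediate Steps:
$u = 0$ ($u = 0^{2} = 0$)
$u \left(-5\right) \left(-1728\right) = 0 \left(-5\right) \left(-1728\right) = 0 \left(-1728\right) = 0$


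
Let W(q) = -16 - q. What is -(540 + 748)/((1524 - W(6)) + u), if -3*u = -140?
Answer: -1932/2389 ≈ -0.80871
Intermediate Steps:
u = 140/3 (u = -⅓*(-140) = 140/3 ≈ 46.667)
-(540 + 748)/((1524 - W(6)) + u) = -(540 + 748)/((1524 - (-16 - 1*6)) + 140/3) = -1288/((1524 - (-16 - 6)) + 140/3) = -1288/((1524 - 1*(-22)) + 140/3) = -1288/((1524 + 22) + 140/3) = -1288/(1546 + 140/3) = -1288/4778/3 = -1288*3/4778 = -1*1932/2389 = -1932/2389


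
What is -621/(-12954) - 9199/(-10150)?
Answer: 10455583/10956925 ≈ 0.95424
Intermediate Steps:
-621/(-12954) - 9199/(-10150) = -621*(-1/12954) - 9199*(-1/10150) = 207/4318 + 9199/10150 = 10455583/10956925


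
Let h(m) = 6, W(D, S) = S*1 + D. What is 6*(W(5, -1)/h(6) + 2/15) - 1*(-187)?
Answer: 959/5 ≈ 191.80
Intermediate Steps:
W(D, S) = D + S (W(D, S) = S + D = D + S)
6*(W(5, -1)/h(6) + 2/15) - 1*(-187) = 6*((5 - 1)/6 + 2/15) - 1*(-187) = 6*(4*(1/6) + 2*(1/15)) + 187 = 6*(2/3 + 2/15) + 187 = 6*(4/5) + 187 = 24/5 + 187 = 959/5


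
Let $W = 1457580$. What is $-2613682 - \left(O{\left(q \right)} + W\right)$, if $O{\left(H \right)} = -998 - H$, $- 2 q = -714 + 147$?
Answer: $- \frac{8139961}{2} \approx -4.07 \cdot 10^{6}$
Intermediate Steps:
$q = \frac{567}{2}$ ($q = - \frac{-714 + 147}{2} = \left(- \frac{1}{2}\right) \left(-567\right) = \frac{567}{2} \approx 283.5$)
$-2613682 - \left(O{\left(q \right)} + W\right) = -2613682 - \left(\left(-998 - \frac{567}{2}\right) + 1457580\right) = -2613682 - \left(- \frac{2563}{2} + 1457580\right) = -2613682 - \frac{2912597}{2} = - \frac{8139961}{2}$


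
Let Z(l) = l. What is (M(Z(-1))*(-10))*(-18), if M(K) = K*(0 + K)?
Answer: 180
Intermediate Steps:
M(K) = K² (M(K) = K*K = K²)
(M(Z(-1))*(-10))*(-18) = ((-1)²*(-10))*(-18) = (1*(-10))*(-18) = -10*(-18) = 180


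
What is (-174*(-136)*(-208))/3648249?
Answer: -1640704/1216083 ≈ -1.3492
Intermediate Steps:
(-174*(-136)*(-208))/3648249 = (23664*(-208))*(1/3648249) = -4922112*1/3648249 = -1640704/1216083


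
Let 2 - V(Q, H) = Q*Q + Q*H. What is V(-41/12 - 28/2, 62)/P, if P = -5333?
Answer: -112103/767952 ≈ -0.14598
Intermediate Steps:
V(Q, H) = 2 - Q² - H*Q (V(Q, H) = 2 - (Q*Q + Q*H) = 2 - (Q² + H*Q) = 2 + (-Q² - H*Q) = 2 - Q² - H*Q)
V(-41/12 - 28/2, 62)/P = (2 - (-41/12 - 28/2)² - 1*62*(-41/12 - 28/2))/(-5333) = (2 - (-41*1/12 - 28*½)² - 1*62*(-41*1/12 - 28*½))*(-1/5333) = (2 - (-41/12 - 14)² - 1*62*(-41/12 - 14))*(-1/5333) = (2 - (-209/12)² - 1*62*(-209/12))*(-1/5333) = (2 - 1*43681/144 + 6479/6)*(-1/5333) = (2 - 43681/144 + 6479/6)*(-1/5333) = (112103/144)*(-1/5333) = -112103/767952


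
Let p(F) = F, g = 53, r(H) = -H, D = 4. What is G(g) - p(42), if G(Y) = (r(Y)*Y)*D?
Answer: -11278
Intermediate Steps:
G(Y) = -4*Y² (G(Y) = ((-Y)*Y)*4 = -Y²*4 = -4*Y²)
G(g) - p(42) = -4*53² - 1*42 = -4*2809 - 42 = -11236 - 42 = -11278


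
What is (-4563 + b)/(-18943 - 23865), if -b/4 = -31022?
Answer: -119525/42808 ≈ -2.7921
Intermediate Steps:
b = 124088 (b = -4*(-31022) = 124088)
(-4563 + b)/(-18943 - 23865) = (-4563 + 124088)/(-18943 - 23865) = 119525/(-42808) = 119525*(-1/42808) = -119525/42808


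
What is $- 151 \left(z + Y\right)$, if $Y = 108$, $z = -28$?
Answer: $-12080$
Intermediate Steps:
$- 151 \left(z + Y\right) = - 151 \left(-28 + 108\right) = \left(-151\right) 80 = -12080$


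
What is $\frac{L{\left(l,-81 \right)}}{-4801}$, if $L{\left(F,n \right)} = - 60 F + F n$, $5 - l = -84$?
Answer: $\frac{12549}{4801} \approx 2.6138$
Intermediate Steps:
$l = 89$ ($l = 5 - -84 = 5 + 84 = 89$)
$\frac{L{\left(l,-81 \right)}}{-4801} = \frac{89 \left(-60 - 81\right)}{-4801} = 89 \left(-141\right) \left(- \frac{1}{4801}\right) = \left(-12549\right) \left(- \frac{1}{4801}\right) = \frac{12549}{4801}$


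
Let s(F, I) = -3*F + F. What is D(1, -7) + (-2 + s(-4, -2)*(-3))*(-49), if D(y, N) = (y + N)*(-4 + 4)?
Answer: 1274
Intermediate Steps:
D(y, N) = 0 (D(y, N) = (N + y)*0 = 0)
s(F, I) = -2*F
D(1, -7) + (-2 + s(-4, -2)*(-3))*(-49) = 0 + (-2 - 2*(-4)*(-3))*(-49) = 0 + (-2 + 8*(-3))*(-49) = 0 + (-2 - 24)*(-49) = 0 - 26*(-49) = 0 + 1274 = 1274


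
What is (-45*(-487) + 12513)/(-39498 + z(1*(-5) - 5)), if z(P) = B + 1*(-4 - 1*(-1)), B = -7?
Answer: -8607/9877 ≈ -0.87142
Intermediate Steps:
z(P) = -10 (z(P) = -7 + 1*(-4 - 1*(-1)) = -7 + 1*(-4 + 1) = -7 + 1*(-3) = -7 - 3 = -10)
(-45*(-487) + 12513)/(-39498 + z(1*(-5) - 5)) = (-45*(-487) + 12513)/(-39498 - 10) = (21915 + 12513)/(-39508) = 34428*(-1/39508) = -8607/9877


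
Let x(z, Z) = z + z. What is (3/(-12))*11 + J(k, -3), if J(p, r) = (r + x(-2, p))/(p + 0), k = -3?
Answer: -5/12 ≈ -0.41667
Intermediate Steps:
x(z, Z) = 2*z
J(p, r) = (-4 + r)/p (J(p, r) = (r + 2*(-2))/(p + 0) = (r - 4)/p = (-4 + r)/p)
(3/(-12))*11 + J(k, -3) = (3/(-12))*11 + (-4 - 3)/(-3) = (3*(-1/12))*11 - ⅓*(-7) = -¼*11 + 7/3 = -11/4 + 7/3 = -5/12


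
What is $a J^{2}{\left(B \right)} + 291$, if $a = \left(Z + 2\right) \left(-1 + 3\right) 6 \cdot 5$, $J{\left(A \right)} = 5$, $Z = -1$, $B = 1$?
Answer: $1791$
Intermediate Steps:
$a = 60$ ($a = \left(-1 + 2\right) \left(-1 + 3\right) 6 \cdot 5 = 1 \cdot 2 \cdot 6 \cdot 5 = 2 \cdot 6 \cdot 5 = 12 \cdot 5 = 60$)
$a J^{2}{\left(B \right)} + 291 = 60 \cdot 5^{2} + 291 = 60 \cdot 25 + 291 = 1500 + 291 = 1791$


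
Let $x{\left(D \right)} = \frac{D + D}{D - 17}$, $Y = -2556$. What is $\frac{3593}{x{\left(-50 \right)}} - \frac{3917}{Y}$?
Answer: $\frac{76962517}{31950} \approx 2408.8$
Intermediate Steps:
$x{\left(D \right)} = \frac{2 D}{-17 + D}$
$\frac{3593}{x{\left(-50 \right)}} - \frac{3917}{Y} = \frac{3593}{2 \left(-50\right) \frac{1}{-17 - 50}} - \frac{3917}{-2556} = \frac{3593}{2 \left(-50\right) \frac{1}{-67}} - - \frac{3917}{2556} = \frac{3593}{2 \left(-50\right) \left(- \frac{1}{67}\right)} + \frac{3917}{2556} = \frac{3593}{\frac{100}{67}} + \frac{3917}{2556} = 3593 \cdot \frac{67}{100} + \frac{3917}{2556} = \frac{240731}{100} + \frac{3917}{2556} = \frac{76962517}{31950}$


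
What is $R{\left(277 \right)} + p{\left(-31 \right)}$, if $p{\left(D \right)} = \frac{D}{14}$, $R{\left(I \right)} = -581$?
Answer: $- \frac{8165}{14} \approx -583.21$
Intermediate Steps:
$p{\left(D \right)} = \frac{D}{14}$ ($p{\left(D \right)} = D \frac{1}{14} = \frac{D}{14}$)
$R{\left(277 \right)} + p{\left(-31 \right)} = -581 + \frac{1}{14} \left(-31\right) = -581 - \frac{31}{14} = - \frac{8165}{14}$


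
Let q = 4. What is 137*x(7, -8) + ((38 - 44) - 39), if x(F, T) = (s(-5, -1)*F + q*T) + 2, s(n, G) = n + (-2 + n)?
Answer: -15663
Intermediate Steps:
s(n, G) = -2 + 2*n
x(F, T) = 2 - 12*F + 4*T (x(F, T) = ((-2 + 2*(-5))*F + 4*T) + 2 = ((-2 - 10)*F + 4*T) + 2 = (-12*F + 4*T) + 2 = 2 - 12*F + 4*T)
137*x(7, -8) + ((38 - 44) - 39) = 137*(2 - 12*7 + 4*(-8)) + ((38 - 44) - 39) = 137*(2 - 84 - 32) + (-6 - 39) = 137*(-114) - 45 = -15618 - 45 = -15663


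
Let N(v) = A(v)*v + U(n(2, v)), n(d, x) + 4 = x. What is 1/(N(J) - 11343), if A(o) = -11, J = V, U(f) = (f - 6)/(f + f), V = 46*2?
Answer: -88/1087199 ≈ -8.0942e-5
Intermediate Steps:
n(d, x) = -4 + x
V = 92
U(f) = (-6 + f)/(2*f) (U(f) = (-6 + f)/((2*f)) = (-6 + f)*(1/(2*f)) = (-6 + f)/(2*f))
J = 92
N(v) = -11*v + (-10 + v)/(2*(-4 + v)) (N(v) = -11*v + (-6 + (-4 + v))/(2*(-4 + v)) = -11*v + (-10 + v)/(2*(-4 + v)))
1/(N(J) - 11343) = 1/((-10 + 92 - 22*92*(-4 + 92))/(2*(-4 + 92)) - 11343) = 1/((1/2)*(-10 + 92 - 22*92*88)/88 - 11343) = 1/((1/2)*(1/88)*(-10 + 92 - 178112) - 11343) = 1/((1/2)*(1/88)*(-178030) - 11343) = 1/(-89015/88 - 11343) = 1/(-1087199/88) = -88/1087199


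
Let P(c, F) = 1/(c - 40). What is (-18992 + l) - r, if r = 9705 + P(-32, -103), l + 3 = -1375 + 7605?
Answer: -1617839/72 ≈ -22470.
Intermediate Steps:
l = 6227 (l = -3 + (-1375 + 7605) = -3 + 6230 = 6227)
P(c, F) = 1/(-40 + c)
r = 698759/72 (r = 9705 + 1/(-40 - 32) = 9705 + 1/(-72) = 9705 - 1/72 = 698759/72 ≈ 9705.0)
(-18992 + l) - r = (-18992 + 6227) - 1*698759/72 = -12765 - 698759/72 = -1617839/72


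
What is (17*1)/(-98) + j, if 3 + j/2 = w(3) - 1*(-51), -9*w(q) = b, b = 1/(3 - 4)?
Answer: 84715/882 ≈ 96.049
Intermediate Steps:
b = -1 (b = 1/(-1) = -1)
w(q) = ⅑ (w(q) = -⅑*(-1) = ⅑)
j = 866/9 (j = -6 + 2*(⅑ - 1*(-51)) = -6 + 2*(⅑ + 51) = -6 + 2*(460/9) = -6 + 920/9 = 866/9 ≈ 96.222)
(17*1)/(-98) + j = (17*1)/(-98) + 866/9 = 17*(-1/98) + 866/9 = -17/98 + 866/9 = 84715/882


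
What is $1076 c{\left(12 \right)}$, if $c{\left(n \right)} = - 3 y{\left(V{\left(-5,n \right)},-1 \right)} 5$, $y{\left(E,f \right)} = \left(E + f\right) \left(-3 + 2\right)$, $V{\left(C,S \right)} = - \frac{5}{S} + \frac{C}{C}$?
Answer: $-6725$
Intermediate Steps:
$V{\left(C,S \right)} = 1 - \frac{5}{S}$ ($V{\left(C,S \right)} = - \frac{5}{S} + 1 = 1 - \frac{5}{S}$)
$y{\left(E,f \right)} = - E - f$ ($y{\left(E,f \right)} = \left(E + f\right) \left(-1\right) = - E - f$)
$c{\left(n \right)} = -15 + \frac{15 \left(-5 + n\right)}{n}$ ($c{\left(n \right)} = - 3 \left(- \frac{-5 + n}{n} - -1\right) 5 = - 3 \left(- \frac{-5 + n}{n} + 1\right) 5 = - 3 \left(1 - \frac{-5 + n}{n}\right) 5 = \left(-3 + \frac{3 \left(-5 + n\right)}{n}\right) 5 = -15 + \frac{15 \left(-5 + n\right)}{n}$)
$1076 c{\left(12 \right)} = 1076 \left(- \frac{75}{12}\right) = 1076 \left(\left(-75\right) \frac{1}{12}\right) = 1076 \left(- \frac{25}{4}\right) = -6725$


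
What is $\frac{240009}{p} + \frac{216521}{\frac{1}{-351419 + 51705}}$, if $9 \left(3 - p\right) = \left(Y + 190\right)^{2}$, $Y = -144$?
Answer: $- \frac{135564351522547}{2089} \approx -6.4894 \cdot 10^{10}$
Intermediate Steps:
$p = - \frac{2089}{9}$ ($p = 3 - \frac{\left(-144 + 190\right)^{2}}{9} = 3 - \frac{46^{2}}{9} = 3 - \frac{2116}{9} = - \frac{2089}{9} \approx -232.11$)
$\frac{240009}{p} + \frac{216521}{\frac{1}{-351419 + 51705}} = \frac{240009}{- \frac{2089}{9}} + \frac{216521}{\frac{1}{-351419 + 51705}} = 240009 \left(- \frac{9}{2089}\right) + \frac{216521}{\frac{1}{-299714}} = - \frac{2160081}{2089} + \frac{216521}{- \frac{1}{299714}} = - \frac{2160081}{2089} + 216521 \left(-299714\right) = - \frac{2160081}{2089} - 64894374994 = - \frac{135564351522547}{2089}$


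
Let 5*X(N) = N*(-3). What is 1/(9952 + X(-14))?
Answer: 5/49802 ≈ 0.00010040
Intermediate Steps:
X(N) = -3*N/5 (X(N) = (N*(-3))/5 = (-3*N)/5 = -3*N/5)
1/(9952 + X(-14)) = 1/(9952 - ⅗*(-14)) = 1/(9952 + 42/5) = 1/(49802/5) = 5/49802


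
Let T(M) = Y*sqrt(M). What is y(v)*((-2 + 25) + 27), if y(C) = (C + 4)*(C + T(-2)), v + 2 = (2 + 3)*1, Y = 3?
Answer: 1050 + 1050*I*sqrt(2) ≈ 1050.0 + 1484.9*I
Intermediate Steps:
T(M) = 3*sqrt(M)
v = 3 (v = -2 + (2 + 3)*1 = -2 + 5*1 = -2 + 5 = 3)
y(C) = (4 + C)*(C + 3*I*sqrt(2)) (y(C) = (C + 4)*(C + 3*sqrt(-2)) = (4 + C)*(C + 3*(I*sqrt(2))) = (4 + C)*(C + 3*I*sqrt(2)))
y(v)*((-2 + 25) + 27) = (3**2 + 4*3 + 12*I*sqrt(2) + 3*I*3*sqrt(2))*((-2 + 25) + 27) = (9 + 12 + 12*I*sqrt(2) + 9*I*sqrt(2))*(23 + 27) = (21 + 21*I*sqrt(2))*50 = 1050 + 1050*I*sqrt(2)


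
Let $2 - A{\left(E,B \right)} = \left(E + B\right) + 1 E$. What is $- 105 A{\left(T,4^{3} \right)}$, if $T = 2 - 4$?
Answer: $6090$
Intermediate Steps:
$T = -2$
$A{\left(E,B \right)} = 2 - B - 2 E$ ($A{\left(E,B \right)} = 2 - \left(\left(E + B\right) + 1 E\right) = 2 - \left(\left(B + E\right) + E\right) = 2 - \left(B + 2 E\right) = 2 - B - 2 E$)
$- 105 A{\left(T,4^{3} \right)} = - 105 \left(2 - 4^{3} - -4\right) = - 105 \left(2 - 64 + 4\right) = \left(-105\right) \left(-58\right) = 6090$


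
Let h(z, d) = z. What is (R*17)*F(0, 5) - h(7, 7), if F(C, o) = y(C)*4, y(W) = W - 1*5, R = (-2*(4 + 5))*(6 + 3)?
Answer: 55073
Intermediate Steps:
R = -162 (R = -2*9*9 = -18*9 = -162)
y(W) = -5 + W (y(W) = W - 5 = -5 + W)
F(C, o) = -20 + 4*C (F(C, o) = (-5 + C)*4 = -20 + 4*C)
(R*17)*F(0, 5) - h(7, 7) = (-162*17)*(-20 + 4*0) - 1*7 = -2754*(-20 + 0) - 7 = -2754*(-20) - 7 = 55080 - 7 = 55073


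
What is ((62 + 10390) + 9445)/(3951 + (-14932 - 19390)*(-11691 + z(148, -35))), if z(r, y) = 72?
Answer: 19897/398791269 ≈ 4.9893e-5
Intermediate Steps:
((62 + 10390) + 9445)/(3951 + (-14932 - 19390)*(-11691 + z(148, -35))) = ((62 + 10390) + 9445)/(3951 + (-14932 - 19390)*(-11691 + 72)) = (10452 + 9445)/(3951 - 34322*(-11619)) = 19897/(3951 + 398787318) = 19897/398791269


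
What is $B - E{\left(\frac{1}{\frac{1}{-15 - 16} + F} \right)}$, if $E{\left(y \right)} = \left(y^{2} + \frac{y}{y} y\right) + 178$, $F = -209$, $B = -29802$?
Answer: $- \frac{1258871992081}{41990400} \approx -29980.0$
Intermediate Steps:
$E{\left(y \right)} = 178 + y + y^{2}$ ($E{\left(y \right)} = \left(y^{2} + 1 y\right) + 178 = \left(y^{2} + y\right) + 178 = \left(y + y^{2}\right) + 178 = 178 + y + y^{2}$)
$B - E{\left(\frac{1}{\frac{1}{-15 - 16} + F} \right)} = -29802 - \left(178 + \frac{1}{\frac{1}{-15 - 16} - 209} + \left(\frac{1}{\frac{1}{-15 - 16} - 209}\right)^{2}\right) = -29802 - \left(178 + \frac{1}{\frac{1}{-31} - 209} + \left(\frac{1}{\frac{1}{-31} - 209}\right)^{2}\right) = -29802 - \left(178 + \frac{1}{- \frac{1}{31} - 209} + \left(\frac{1}{- \frac{1}{31} - 209}\right)^{2}\right) = -29802 - \left(178 + \frac{1}{- \frac{6480}{31}} + \left(\frac{1}{- \frac{6480}{31}}\right)^{2}\right) = -29802 - \left(178 - \frac{31}{6480} + \left(- \frac{31}{6480}\right)^{2}\right) = -29802 - \left(178 - \frac{31}{6480} + \frac{961}{41990400}\right) = -29802 - \frac{7474091281}{41990400} = - \frac{1258871992081}{41990400}$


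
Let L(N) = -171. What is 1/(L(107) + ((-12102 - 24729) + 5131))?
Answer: -1/31871 ≈ -3.1376e-5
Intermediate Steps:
1/(L(107) + ((-12102 - 24729) + 5131)) = 1/(-171 + ((-12102 - 24729) + 5131)) = 1/(-171 + (-36831 + 5131)) = 1/(-171 - 31700) = 1/(-31871) = -1/31871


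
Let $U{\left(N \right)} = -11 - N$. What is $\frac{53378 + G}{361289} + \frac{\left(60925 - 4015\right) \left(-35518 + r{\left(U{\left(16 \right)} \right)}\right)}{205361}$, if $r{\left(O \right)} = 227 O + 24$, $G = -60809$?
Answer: $- \frac{855810238832361}{74194670329} \approx -11535.0$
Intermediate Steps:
$r{\left(O \right)} = 24 + 227 O$
$\frac{53378 + G}{361289} + \frac{\left(60925 - 4015\right) \left(-35518 + r{\left(U{\left(16 \right)} \right)}\right)}{205361} = \frac{53378 - 60809}{361289} + \frac{\left(60925 - 4015\right) \left(-35518 + \left(24 + 227 \left(-11 - 16\right)\right)\right)}{205361} = \left(-7431\right) \frac{1}{361289} + 56910 \left(-35518 + \left(24 + 227 \left(-11 - 16\right)\right)\right) \frac{1}{205361} = - \frac{7431}{361289} + 56910 \left(-35518 + \left(24 + 227 \left(-27\right)\right)\right) \frac{1}{205361} = - \frac{7431}{361289} + 56910 \left(-35518 + \left(24 - 6129\right)\right) \frac{1}{205361} = - \frac{7431}{361289} + 56910 \left(-35518 - 6105\right) \frac{1}{205361} = - \frac{7431}{361289} + 56910 \left(-41623\right) \frac{1}{205361} = - \frac{7431}{361289} - \frac{2368764930}{205361} = - \frac{855810238832361}{74194670329}$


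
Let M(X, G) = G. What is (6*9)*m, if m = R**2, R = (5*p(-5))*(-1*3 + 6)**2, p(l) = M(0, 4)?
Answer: 1749600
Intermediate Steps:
p(l) = 4
R = 180 (R = (5*4)*(-1*3 + 6)**2 = 20*(-3 + 6)**2 = 20*3**2 = 20*9 = 180)
m = 32400 (m = 180**2 = 32400)
(6*9)*m = (6*9)*32400 = 54*32400 = 1749600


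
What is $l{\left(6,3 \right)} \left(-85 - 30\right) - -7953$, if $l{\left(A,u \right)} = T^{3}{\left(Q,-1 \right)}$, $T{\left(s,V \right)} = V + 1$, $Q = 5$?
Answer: $7953$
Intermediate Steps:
$T{\left(s,V \right)} = 1 + V$
$l{\left(A,u \right)} = 0$ ($l{\left(A,u \right)} = \left(1 - 1\right)^{3} = 0^{3} = 0$)
$l{\left(6,3 \right)} \left(-85 - 30\right) - -7953 = 0 \left(-85 - 30\right) - -7953 = 0 \left(-115\right) + 7953 = 0 + 7953 = 7953$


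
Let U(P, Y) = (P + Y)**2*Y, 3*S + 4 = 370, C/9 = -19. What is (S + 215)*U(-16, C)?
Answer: -2015158563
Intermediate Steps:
C = -171 (C = 9*(-19) = -171)
S = 122 (S = -4/3 + (1/3)*370 = -4/3 + 370/3 = 122)
U(P, Y) = Y*(P + Y)**2
(S + 215)*U(-16, C) = (122 + 215)*(-171*(-16 - 171)**2) = 337*(-171*(-187)**2) = 337*(-171*34969) = 337*(-5979699) = -2015158563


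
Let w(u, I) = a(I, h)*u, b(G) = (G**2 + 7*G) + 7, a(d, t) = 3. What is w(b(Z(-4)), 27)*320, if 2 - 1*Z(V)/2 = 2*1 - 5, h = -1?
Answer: 169920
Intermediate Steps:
Z(V) = 10 (Z(V) = 4 - 2*(2*1 - 5) = 4 - 2*(2 - 5) = 4 - 2*(-3) = 4 + 6 = 10)
b(G) = 7 + G**2 + 7*G
w(u, I) = 3*u
w(b(Z(-4)), 27)*320 = (3*(7 + 10**2 + 7*10))*320 = (3*(7 + 100 + 70))*320 = (3*177)*320 = 531*320 = 169920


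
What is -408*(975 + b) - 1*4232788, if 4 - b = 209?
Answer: -4546948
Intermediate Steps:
b = -205 (b = 4 - 1*209 = 4 - 209 = -205)
-408*(975 + b) - 1*4232788 = -408*(975 - 205) - 1*4232788 = -408*770 - 4232788 = -314160 - 4232788 = -4546948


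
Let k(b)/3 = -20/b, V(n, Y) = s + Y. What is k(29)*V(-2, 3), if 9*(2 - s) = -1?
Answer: -920/87 ≈ -10.575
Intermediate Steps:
s = 19/9 (s = 2 - ⅑*(-1) = 2 + ⅑ = 19/9 ≈ 2.1111)
V(n, Y) = 19/9 + Y
k(b) = -60/b (k(b) = 3*(-20/b) = -60/b)
k(29)*V(-2, 3) = (-60/29)*(19/9 + 3) = -60*1/29*(46/9) = -60/29*46/9 = -920/87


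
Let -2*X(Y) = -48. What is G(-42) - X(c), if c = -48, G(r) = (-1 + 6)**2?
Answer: 1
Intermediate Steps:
G(r) = 25 (G(r) = 5**2 = 25)
X(Y) = 24 (X(Y) = -1/2*(-48) = 24)
G(-42) - X(c) = 25 - 1*24 = 25 - 24 = 1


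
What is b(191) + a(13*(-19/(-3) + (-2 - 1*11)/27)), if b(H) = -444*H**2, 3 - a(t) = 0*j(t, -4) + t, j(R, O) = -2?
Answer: -437336201/27 ≈ -1.6198e+7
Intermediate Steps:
a(t) = 3 - t (a(t) = 3 - (0*(-2) + t) = 3 - (0 + t) = 3 - t)
b(191) + a(13*(-19/(-3) + (-2 - 1*11)/27)) = -444*191**2 + (3 - 13*(-19/(-3) + (-2 - 1*11)/27)) = -444*36481 + (3 - 13*(-19*(-1/3) + (-2 - 11)*(1/27))) = -16197564 + (3 - 13*(19/3 - 13*1/27)) = -16197564 + (3 - 13*(19/3 - 13/27)) = -16197564 + (3 - 13*158/27) = -16197564 + (3 - 1*2054/27) = -16197564 + (3 - 2054/27) = -16197564 - 1973/27 = -437336201/27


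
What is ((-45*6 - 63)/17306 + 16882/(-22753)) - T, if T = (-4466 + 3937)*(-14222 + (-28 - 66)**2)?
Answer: -1121908667721733/393763418 ≈ -2.8492e+6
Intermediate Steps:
T = 2849194 (T = -529*(-14222 + (-94)**2) = -529*(-14222 + 8836) = -529*(-5386) = 2849194)
((-45*6 - 63)/17306 + 16882/(-22753)) - T = ((-45*6 - 63)/17306 + 16882/(-22753)) - 1*2849194 = ((-270 - 63)*(1/17306) + 16882*(-1/22753)) - 2849194 = (-333*1/17306 - 16882/22753) - 2849194 = (-333/17306 - 16882/22753) - 2849194 = -299736641/393763418 - 2849194 = -1121908667721733/393763418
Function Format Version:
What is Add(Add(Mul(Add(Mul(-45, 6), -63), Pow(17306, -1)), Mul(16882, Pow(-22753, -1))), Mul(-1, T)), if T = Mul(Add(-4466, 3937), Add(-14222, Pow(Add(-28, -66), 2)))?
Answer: Rational(-1121908667721733, 393763418) ≈ -2.8492e+6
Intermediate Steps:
T = 2849194 (T = Mul(-529, Add(-14222, Pow(-94, 2))) = Mul(-529, Add(-14222, 8836)) = Mul(-529, -5386) = 2849194)
Add(Add(Mul(Add(Mul(-45, 6), -63), Pow(17306, -1)), Mul(16882, Pow(-22753, -1))), Mul(-1, T)) = Add(Add(Mul(Add(Mul(-45, 6), -63), Pow(17306, -1)), Mul(16882, Pow(-22753, -1))), Mul(-1, 2849194)) = Add(Add(Mul(Add(-270, -63), Rational(1, 17306)), Mul(16882, Rational(-1, 22753))), -2849194) = Add(Add(Mul(-333, Rational(1, 17306)), Rational(-16882, 22753)), -2849194) = Add(Add(Rational(-333, 17306), Rational(-16882, 22753)), -2849194) = Add(Rational(-299736641, 393763418), -2849194) = Rational(-1121908667721733, 393763418)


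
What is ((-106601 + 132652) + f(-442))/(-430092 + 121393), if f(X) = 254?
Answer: -26305/308699 ≈ -0.085212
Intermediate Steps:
((-106601 + 132652) + f(-442))/(-430092 + 121393) = ((-106601 + 132652) + 254)/(-430092 + 121393) = (26051 + 254)/(-308699) = 26305*(-1/308699) = -26305/308699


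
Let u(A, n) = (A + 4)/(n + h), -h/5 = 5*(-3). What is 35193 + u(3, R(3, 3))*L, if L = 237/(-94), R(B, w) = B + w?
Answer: 89319281/2538 ≈ 35193.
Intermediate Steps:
h = 75 (h = -25*(-3) = -5*(-15) = 75)
u(A, n) = (4 + A)/(75 + n) (u(A, n) = (A + 4)/(n + 75) = (4 + A)/(75 + n))
L = -237/94 (L = 237*(-1/94) = -237/94 ≈ -2.5213)
35193 + u(3, R(3, 3))*L = 35193 + ((4 + 3)/(75 + (3 + 3)))*(-237/94) = 35193 + (7/(75 + 6))*(-237/94) = 35193 + (7/81)*(-237/94) = 35193 - 553/2538 = 89319281/2538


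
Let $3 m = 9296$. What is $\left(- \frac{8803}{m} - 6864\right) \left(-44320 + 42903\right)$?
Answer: $\frac{90452994801}{9296} \approx 9.7303 \cdot 10^{6}$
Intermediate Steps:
$m = \frac{9296}{3}$ ($m = \frac{1}{3} \cdot 9296 = \frac{9296}{3} \approx 3098.7$)
$\left(- \frac{8803}{m} - 6864\right) \left(-44320 + 42903\right) = \left(- \frac{8803}{\frac{9296}{3}} - 6864\right) \left(-44320 + 42903\right) = \left(\left(-8803\right) \frac{3}{9296} - 6864\right) \left(-1417\right) = \left(- \frac{26409}{9296} - 6864\right) \left(-1417\right) = \left(- \frac{63834153}{9296}\right) \left(-1417\right) = \frac{90452994801}{9296}$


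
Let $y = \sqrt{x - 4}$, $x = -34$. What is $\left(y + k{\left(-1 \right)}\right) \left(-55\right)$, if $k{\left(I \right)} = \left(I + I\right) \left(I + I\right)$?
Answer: $-220 - 55 i \sqrt{38} \approx -220.0 - 339.04 i$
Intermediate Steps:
$y = i \sqrt{38}$ ($y = \sqrt{-34 - 4} = \sqrt{-38} = i \sqrt{38} \approx 6.1644 i$)
$k{\left(I \right)} = 4 I^{2}$ ($k{\left(I \right)} = 2 I 2 I = 4 I^{2}$)
$\left(y + k{\left(-1 \right)}\right) \left(-55\right) = \left(i \sqrt{38} + 4 \left(-1\right)^{2}\right) \left(-55\right) = \left(i \sqrt{38} + 4 \cdot 1\right) \left(-55\right) = \left(i \sqrt{38} + 4\right) \left(-55\right) = \left(4 + i \sqrt{38}\right) \left(-55\right) = -220 - 55 i \sqrt{38}$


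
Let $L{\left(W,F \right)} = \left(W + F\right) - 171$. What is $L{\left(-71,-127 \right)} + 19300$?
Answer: $18931$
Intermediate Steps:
$L{\left(W,F \right)} = -171 + F + W$ ($L{\left(W,F \right)} = \left(F + W\right) - 171 = -171 + F + W$)
$L{\left(-71,-127 \right)} + 19300 = \left(-171 - 127 - 71\right) + 19300 = -369 + 19300 = 18931$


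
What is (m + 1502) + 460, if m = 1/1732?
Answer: 3398185/1732 ≈ 1962.0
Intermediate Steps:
m = 1/1732 ≈ 0.00057737
(m + 1502) + 460 = (1/1732 + 1502) + 460 = 2601465/1732 + 460 = 3398185/1732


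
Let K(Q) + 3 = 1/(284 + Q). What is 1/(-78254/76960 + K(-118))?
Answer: -3193840/12809821 ≈ -0.24933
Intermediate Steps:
K(Q) = -3 + 1/(284 + Q)
1/(-78254/76960 + K(-118)) = 1/(-78254/76960 + (-851 - 3*(-118))/(284 - 118)) = 1/(-78254*1/76960 + (-851 + 354)/166) = 1/(-39127/38480 + (1/166)*(-497)) = 1/(-39127/38480 - 497/166) = 1/(-12809821/3193840) = -3193840/12809821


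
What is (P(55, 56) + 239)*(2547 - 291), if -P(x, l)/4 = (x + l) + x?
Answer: -958800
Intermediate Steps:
P(x, l) = -8*x - 4*l (P(x, l) = -4*((x + l) + x) = -4*((l + x) + x) = -4*(l + 2*x) = -8*x - 4*l)
(P(55, 56) + 239)*(2547 - 291) = ((-8*55 - 4*56) + 239)*(2547 - 291) = ((-440 - 224) + 239)*2256 = (-664 + 239)*2256 = -425*2256 = -958800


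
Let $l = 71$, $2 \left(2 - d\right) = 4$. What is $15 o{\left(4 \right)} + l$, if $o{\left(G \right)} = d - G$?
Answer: $11$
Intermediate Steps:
$d = 0$ ($d = 2 - 2 = 0$)
$o{\left(G \right)} = - G$ ($o{\left(G \right)} = 0 - G = - G$)
$15 o{\left(4 \right)} + l = 15 \left(\left(-1\right) 4\right) + 71 = 15 \left(-4\right) + 71 = -60 + 71 = 11$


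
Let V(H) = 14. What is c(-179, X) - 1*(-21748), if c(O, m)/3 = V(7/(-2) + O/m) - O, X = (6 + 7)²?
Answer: 22327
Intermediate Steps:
X = 169 (X = 13² = 169)
c(O, m) = 42 - 3*O (c(O, m) = 3*(14 - O) = 42 - 3*O)
c(-179, X) - 1*(-21748) = (42 - 3*(-179)) - 1*(-21748) = (42 + 537) + 21748 = 579 + 21748 = 22327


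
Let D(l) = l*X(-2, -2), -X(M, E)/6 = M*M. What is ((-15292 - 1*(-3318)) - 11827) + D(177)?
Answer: -28049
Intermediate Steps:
X(M, E) = -6*M² (X(M, E) = -6*M*M = -6*M²)
D(l) = -24*l (D(l) = l*(-6*(-2)²) = l*(-6*4) = l*(-24) = -24*l)
((-15292 - 1*(-3318)) - 11827) + D(177) = ((-15292 - 1*(-3318)) - 11827) - 24*177 = ((-15292 + 3318) - 11827) - 4248 = (-11974 - 11827) - 4248 = -23801 - 4248 = -28049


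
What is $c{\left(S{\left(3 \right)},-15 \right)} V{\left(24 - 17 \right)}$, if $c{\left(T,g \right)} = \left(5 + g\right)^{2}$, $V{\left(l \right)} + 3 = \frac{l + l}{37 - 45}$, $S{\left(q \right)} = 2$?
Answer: $-475$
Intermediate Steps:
$V{\left(l \right)} = -3 - \frac{l}{4}$ ($V{\left(l \right)} = -3 + \frac{l + l}{37 - 45} = -3 + \frac{2 l}{-8} = -3 + 2 l \left(- \frac{1}{8}\right) = -3 - \frac{l}{4}$)
$c{\left(S{\left(3 \right)},-15 \right)} V{\left(24 - 17 \right)} = \left(5 - 15\right)^{2} \left(-3 - \frac{24 - 17}{4}\right) = \left(-10\right)^{2} \left(-3 - \frac{24 - 17}{4}\right) = 100 \left(-3 - \frac{7}{4}\right) = 100 \left(- \frac{19}{4}\right) = -475$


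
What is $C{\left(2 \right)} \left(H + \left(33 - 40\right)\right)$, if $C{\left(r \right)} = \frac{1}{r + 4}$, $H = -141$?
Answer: $- \frac{74}{3} \approx -24.667$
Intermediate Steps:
$C{\left(r \right)} = \frac{1}{4 + r}$
$C{\left(2 \right)} \left(H + \left(33 - 40\right)\right) = \frac{-141 + \left(33 - 40\right)}{4 + 2} = \frac{-141 - 7}{6} = \frac{1}{6} \left(-148\right) = - \frac{74}{3}$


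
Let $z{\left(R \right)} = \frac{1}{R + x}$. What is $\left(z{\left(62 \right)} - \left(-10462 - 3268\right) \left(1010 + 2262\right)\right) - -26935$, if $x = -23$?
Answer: $\frac{1753108306}{39} \approx 4.4951 \cdot 10^{7}$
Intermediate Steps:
$z{\left(R \right)} = \frac{1}{-23 + R}$ ($z{\left(R \right)} = \frac{1}{R - 23} = \frac{1}{-23 + R}$)
$\left(z{\left(62 \right)} - \left(-10462 - 3268\right) \left(1010 + 2262\right)\right) - -26935 = \left(\frac{1}{-23 + 62} - \left(-10462 - 3268\right) \left(1010 + 2262\right)\right) - -26935 = \left(\frac{1}{39} - \left(-13730\right) 3272\right) + 26935 = \left(\frac{1}{39} - -44924560\right) + 26935 = \left(\frac{1}{39} + 44924560\right) + 26935 = \frac{1752057841}{39} + 26935 = \frac{1753108306}{39}$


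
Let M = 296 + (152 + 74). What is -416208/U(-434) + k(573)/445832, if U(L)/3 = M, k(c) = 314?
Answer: -533213659/2006244 ≈ -265.78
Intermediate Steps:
M = 522 (M = 296 + 226 = 522)
U(L) = 1566 (U(L) = 3*522 = 1566)
-416208/U(-434) + k(573)/445832 = -416208/1566 + 314/445832 = -416208*1/1566 + 314*(1/445832) = -2392/9 + 157/222916 = -533213659/2006244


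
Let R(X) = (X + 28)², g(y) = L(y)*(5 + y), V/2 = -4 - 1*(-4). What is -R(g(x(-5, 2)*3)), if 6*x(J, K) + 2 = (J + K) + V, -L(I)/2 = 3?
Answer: -169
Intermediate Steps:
L(I) = -6 (L(I) = -2*3 = -6)
V = 0 (V = 2*(-4 - 1*(-4)) = 2*(-4 + 4) = 2*0 = 0)
x(J, K) = -⅓ + J/6 + K/6 (x(J, K) = -⅓ + ((J + K) + 0)/6 = -⅓ + (J + K)/6 = -⅓ + (J/6 + K/6) = -⅓ + J/6 + K/6)
g(y) = -30 - 6*y (g(y) = -6*(5 + y) = -30 - 6*y)
R(X) = (28 + X)²
-R(g(x(-5, 2)*3)) = -(28 + (-30 - 6*(-⅓ + (⅙)*(-5) + (⅙)*2)*3))² = -(28 + (-30 - 6*(-⅓ - ⅚ + ⅓)*3))² = -(28 + (-30 - (-5)*3))² = -(28 + (-30 - 6*(-5/2)))² = -(28 + (-30 + 15))² = -(28 - 15)² = -1*13² = -1*169 = -169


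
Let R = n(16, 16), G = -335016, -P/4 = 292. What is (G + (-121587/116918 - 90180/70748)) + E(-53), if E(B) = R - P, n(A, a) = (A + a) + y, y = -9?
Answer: -690331073353029/2067928666 ≈ -3.3383e+5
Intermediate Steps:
P = -1168 (P = -4*292 = -1168)
n(A, a) = -9 + A + a (n(A, a) = (A + a) - 9 = -9 + A + a)
R = 23 (R = -9 + 16 + 16 = 23)
E(B) = 1191 (E(B) = 23 - 1*(-1168) = 23 + 1168 = 1191)
(G + (-121587/116918 - 90180/70748)) + E(-53) = (-335016 + (-121587/116918 - 90180/70748)) + 1191 = (-335016 + (-121587*1/116918 - 90180*1/70748)) + 1191 = (-335016 + (-121587/116918 - 22545/17687)) + 1191 = (-335016 - 4786425579/2067928666) + 1191 = -692793976394235/2067928666 + 1191 = -690331073353029/2067928666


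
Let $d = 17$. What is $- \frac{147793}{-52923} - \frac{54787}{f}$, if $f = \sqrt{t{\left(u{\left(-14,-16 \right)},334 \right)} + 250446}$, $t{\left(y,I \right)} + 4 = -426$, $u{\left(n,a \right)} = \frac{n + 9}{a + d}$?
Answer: $\frac{147793}{52923} - \frac{54787 \sqrt{15626}}{62504} \approx -106.78$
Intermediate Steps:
$u{\left(n,a \right)} = \frac{9 + n}{17 + a}$ ($u{\left(n,a \right)} = \frac{n + 9}{a + 17} = \frac{9 + n}{17 + a}$)
$t{\left(y,I \right)} = -430$ ($t{\left(y,I \right)} = -4 - 426 = -430$)
$f = 4 \sqrt{15626}$ ($f = \sqrt{-430 + 250446} = \sqrt{250016} = 4 \sqrt{15626} \approx 500.02$)
$- \frac{147793}{-52923} - \frac{54787}{f} = - \frac{147793}{-52923} - \frac{54787}{4 \sqrt{15626}} = \left(-147793\right) \left(- \frac{1}{52923}\right) - 54787 \frac{\sqrt{15626}}{62504} = \frac{147793}{52923} - \frac{54787 \sqrt{15626}}{62504}$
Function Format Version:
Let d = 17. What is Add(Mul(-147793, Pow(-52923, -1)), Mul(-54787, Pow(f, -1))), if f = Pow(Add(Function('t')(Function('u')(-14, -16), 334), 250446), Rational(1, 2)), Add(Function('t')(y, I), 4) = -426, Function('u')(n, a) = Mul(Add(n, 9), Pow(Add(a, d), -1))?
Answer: Add(Rational(147793, 52923), Mul(Rational(-54787, 62504), Pow(15626, Rational(1, 2)))) ≈ -106.78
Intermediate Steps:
Function('u')(n, a) = Mul(Pow(Add(17, a), -1), Add(9, n)) (Function('u')(n, a) = Mul(Add(n, 9), Pow(Add(a, 17), -1)) = Mul(Add(9, n), Pow(Add(17, a), -1)) = Mul(Pow(Add(17, a), -1), Add(9, n)))
Function('t')(y, I) = -430 (Function('t')(y, I) = Add(-4, -426) = -430)
f = Mul(4, Pow(15626, Rational(1, 2))) (f = Pow(Add(-430, 250446), Rational(1, 2)) = Pow(250016, Rational(1, 2)) = Mul(4, Pow(15626, Rational(1, 2))) ≈ 500.02)
Add(Mul(-147793, Pow(-52923, -1)), Mul(-54787, Pow(f, -1))) = Add(Mul(-147793, Pow(-52923, -1)), Mul(-54787, Pow(Mul(4, Pow(15626, Rational(1, 2))), -1))) = Add(Mul(-147793, Rational(-1, 52923)), Mul(-54787, Mul(Rational(1, 62504), Pow(15626, Rational(1, 2))))) = Add(Rational(147793, 52923), Mul(Rational(-54787, 62504), Pow(15626, Rational(1, 2))))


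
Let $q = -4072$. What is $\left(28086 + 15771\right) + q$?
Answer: $39785$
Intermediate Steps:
$\left(28086 + 15771\right) + q = \left(28086 + 15771\right) - 4072 = 43857 - 4072 = 39785$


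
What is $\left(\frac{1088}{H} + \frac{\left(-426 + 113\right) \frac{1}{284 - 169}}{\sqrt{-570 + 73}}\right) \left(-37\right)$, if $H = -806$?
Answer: $\frac{20128}{403} - \frac{11581 i \sqrt{497}}{57155} \approx 49.945 - 4.5172 i$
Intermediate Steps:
$\left(\frac{1088}{H} + \frac{\left(-426 + 113\right) \frac{1}{284 - 169}}{\sqrt{-570 + 73}}\right) \left(-37\right) = \left(\frac{1088}{-806} + \frac{\left(-426 + 113\right) \frac{1}{284 - 169}}{\sqrt{-570 + 73}}\right) \left(-37\right) = \left(1088 \left(- \frac{1}{806}\right) + \frac{\left(-313\right) \frac{1}{115}}{\sqrt{-497}}\right) \left(-37\right) = \left(- \frac{544}{403} + \frac{\left(-313\right) \frac{1}{115}}{i \sqrt{497}}\right) \left(-37\right) = \left(- \frac{544}{403} - \frac{313 \left(- \frac{i \sqrt{497}}{497}\right)}{115}\right) \left(-37\right) = \left(- \frac{544}{403} + \frac{313 i \sqrt{497}}{57155}\right) \left(-37\right) = \frac{20128}{403} - \frac{11581 i \sqrt{497}}{57155}$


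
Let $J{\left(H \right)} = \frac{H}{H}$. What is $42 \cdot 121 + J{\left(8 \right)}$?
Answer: $5083$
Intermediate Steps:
$J{\left(H \right)} = 1$
$42 \cdot 121 + J{\left(8 \right)} = 42 \cdot 121 + 1 = 5082 + 1 = 5083$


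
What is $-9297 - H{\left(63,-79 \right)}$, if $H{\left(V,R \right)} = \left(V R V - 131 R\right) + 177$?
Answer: $293728$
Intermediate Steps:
$H{\left(V,R \right)} = 177 - 131 R + R V^{2}$ ($H{\left(V,R \right)} = \left(R V V - 131 R\right) + 177 = \left(R V^{2} - 131 R\right) + 177 = \left(- 131 R + R V^{2}\right) + 177 = 177 - 131 R + R V^{2}$)
$-9297 - H{\left(63,-79 \right)} = -9297 - \left(177 - -10349 - 79 \cdot 63^{2}\right) = -9297 - \left(177 + 10349 - 313551\right) = -9297 - -303025 = -9297 + 303025 = 293728$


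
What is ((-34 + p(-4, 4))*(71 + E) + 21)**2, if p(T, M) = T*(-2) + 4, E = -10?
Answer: 1745041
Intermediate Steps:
p(T, M) = 4 - 2*T (p(T, M) = -2*T + 4 = 4 - 2*T)
((-34 + p(-4, 4))*(71 + E) + 21)**2 = ((-34 + (4 - 2*(-4)))*(71 - 10) + 21)**2 = ((-34 + (4 + 8))*61 + 21)**2 = ((-34 + 12)*61 + 21)**2 = (-22*61 + 21)**2 = (-1342 + 21)**2 = (-1321)**2 = 1745041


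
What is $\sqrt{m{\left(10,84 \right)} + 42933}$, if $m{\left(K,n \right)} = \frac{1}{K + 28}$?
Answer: $\frac{7 \sqrt{1265210}}{38} \approx 207.2$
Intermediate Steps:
$m{\left(K,n \right)} = \frac{1}{28 + K}$
$\sqrt{m{\left(10,84 \right)} + 42933} = \sqrt{\frac{1}{28 + 10} + 42933} = \sqrt{\frac{1}{38} + 42933} = \sqrt{\frac{1631455}{38}} = \frac{7 \sqrt{1265210}}{38}$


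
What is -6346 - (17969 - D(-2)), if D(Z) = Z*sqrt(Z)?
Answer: -24315 - 2*I*sqrt(2) ≈ -24315.0 - 2.8284*I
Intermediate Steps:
D(Z) = Z**(3/2)
-6346 - (17969 - D(-2)) = -6346 - (17969 - (-2)**(3/2)) = -6346 - (17969 - (-2)*I*sqrt(2)) = -6346 - (17969 + 2*I*sqrt(2)) = -6346 + (-17969 - 2*I*sqrt(2)) = -24315 - 2*I*sqrt(2)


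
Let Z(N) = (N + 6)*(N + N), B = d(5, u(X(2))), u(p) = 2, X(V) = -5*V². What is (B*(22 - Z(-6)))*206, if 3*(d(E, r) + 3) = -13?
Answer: -99704/3 ≈ -33235.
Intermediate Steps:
d(E, r) = -22/3 (d(E, r) = -3 + (⅓)*(-13) = -3 - 13/3 = -22/3)
B = -22/3 ≈ -7.3333
Z(N) = 2*N*(6 + N) (Z(N) = (6 + N)*(2*N) = 2*N*(6 + N))
(B*(22 - Z(-6)))*206 = -22*(22 - 2*(-6)*(6 - 6))/3*206 = -22*(22 - 2*(-6)*0)/3*206 = -22*(22 - 1*0)/3*206 = -22*(22 + 0)/3*206 = -22/3*22*206 = -484/3*206 = -99704/3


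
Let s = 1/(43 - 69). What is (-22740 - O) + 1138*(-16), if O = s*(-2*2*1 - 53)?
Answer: -1064705/26 ≈ -40950.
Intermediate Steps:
s = -1/26 (s = 1/(-26) = -1/26 ≈ -0.038462)
O = 57/26 (O = -(-2*2*1 - 53)/26 = -(-4*1 - 53)/26 = -(-4 - 53)/26 = -1/26*(-57) = 57/26 ≈ 2.1923)
(-22740 - O) + 1138*(-16) = (-22740 - 1*57/26) + 1138*(-16) = (-22740 - 57/26) - 18208 = -591297/26 - 18208 = -1064705/26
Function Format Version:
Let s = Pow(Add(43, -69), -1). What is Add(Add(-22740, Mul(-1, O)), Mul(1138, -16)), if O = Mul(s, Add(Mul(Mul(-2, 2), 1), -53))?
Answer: Rational(-1064705, 26) ≈ -40950.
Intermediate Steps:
s = Rational(-1, 26) (s = Pow(-26, -1) = Rational(-1, 26) ≈ -0.038462)
O = Rational(57, 26) (O = Mul(Rational(-1, 26), Add(Mul(Mul(-2, 2), 1), -53)) = Mul(Rational(-1, 26), Add(Mul(-4, 1), -53)) = Mul(Rational(-1, 26), Add(-4, -53)) = Mul(Rational(-1, 26), -57) = Rational(57, 26) ≈ 2.1923)
Add(Add(-22740, Mul(-1, O)), Mul(1138, -16)) = Add(Add(-22740, Mul(-1, Rational(57, 26))), Mul(1138, -16)) = Add(Add(-22740, Rational(-57, 26)), -18208) = Add(Rational(-591297, 26), -18208) = Rational(-1064705, 26)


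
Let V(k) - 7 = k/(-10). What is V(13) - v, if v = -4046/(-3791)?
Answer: 10331/2230 ≈ 4.6327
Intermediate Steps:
V(k) = 7 - k/10 (V(k) = 7 + k/(-10) = 7 + k*(-⅒) = 7 - k/10)
v = 238/223 (v = -4046*(-1/3791) = 238/223 ≈ 1.0673)
V(13) - v = (7 - ⅒*13) - 1*238/223 = (7 - 13/10) - 238/223 = 57/10 - 238/223 = 10331/2230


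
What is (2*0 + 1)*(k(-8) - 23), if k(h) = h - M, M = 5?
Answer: -36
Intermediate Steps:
k(h) = -5 + h (k(h) = h - 1*5 = h - 5 = -5 + h)
(2*0 + 1)*(k(-8) - 23) = (2*0 + 1)*((-5 - 8) - 23) = (0 + 1)*(-13 - 23) = 1*(-36) = -36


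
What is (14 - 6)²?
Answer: 64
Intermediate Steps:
(14 - 6)² = 8² = 64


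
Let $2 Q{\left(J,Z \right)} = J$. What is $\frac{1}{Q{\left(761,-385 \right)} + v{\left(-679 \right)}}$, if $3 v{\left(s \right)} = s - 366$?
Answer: $\frac{6}{193} \approx 0.031088$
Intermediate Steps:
$Q{\left(J,Z \right)} = \frac{J}{2}$
$v{\left(s \right)} = -122 + \frac{s}{3}$ ($v{\left(s \right)} = \frac{s - 366}{3} = \frac{-366 + s}{3} = -122 + \frac{s}{3}$)
$\frac{1}{Q{\left(761,-385 \right)} + v{\left(-679 \right)}} = \frac{1}{\frac{1}{2} \cdot 761 + \left(-122 + \frac{1}{3} \left(-679\right)\right)} = \frac{1}{\frac{761}{2} - \frac{1045}{3}} = \frac{1}{\frac{193}{6}} = \frac{6}{193}$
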